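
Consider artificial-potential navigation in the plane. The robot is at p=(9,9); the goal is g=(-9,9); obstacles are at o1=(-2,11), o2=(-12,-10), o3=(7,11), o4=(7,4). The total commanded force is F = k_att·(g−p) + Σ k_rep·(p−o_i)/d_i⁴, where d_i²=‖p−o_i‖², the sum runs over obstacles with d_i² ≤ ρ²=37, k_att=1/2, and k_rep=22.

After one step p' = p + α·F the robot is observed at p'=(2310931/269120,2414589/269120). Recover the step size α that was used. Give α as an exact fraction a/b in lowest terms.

α = 1/20

F_att = 1/2·(g−p) = 1/2·(-18,0) = (-9.0000,0.0000)
o1: d²=125 > ρ²=37 → inactive
o2: d²=802 > ρ²=37 → inactive
o3: d²=8 ≤ ρ²=37; F_rep = 22·(2,-2)/8² = (0.6875,-0.6875)
o4: d²=29 ≤ ρ²=37; F_rep = 22·(2,5)/29² = (0.0523,0.1308)
F = F_att + ΣF_rep = (-8.2602,-0.5567)
Δp = p'−p = (-0.4130,-0.0278); α = Δx/Fx = (-111149/269120) / (-111149/13456) = 1/20
check: Δy/Fy = (-7491/269120) / (-7491/13456) = 1/20 ✓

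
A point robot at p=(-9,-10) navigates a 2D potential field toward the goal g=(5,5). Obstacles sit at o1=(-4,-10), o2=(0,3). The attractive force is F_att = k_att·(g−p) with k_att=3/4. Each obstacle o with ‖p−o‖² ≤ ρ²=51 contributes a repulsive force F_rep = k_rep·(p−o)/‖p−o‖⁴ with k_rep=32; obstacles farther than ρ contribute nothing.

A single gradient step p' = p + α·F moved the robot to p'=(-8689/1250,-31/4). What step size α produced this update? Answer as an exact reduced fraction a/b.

F_att = 3/4·(g−p) = 3/4·(14,15) = (10.5000,11.2500)
o1: d²=25 ≤ ρ²=51; F_rep = 32·(-5,0)/25² = (-0.2560,0.0000)
o2: d²=250 > ρ²=51 → inactive
F = F_att + ΣF_rep = (10.2440,11.2500)
Δp = p'−p = (2.0488,2.2500); α = Δx/Fx = (2561/1250) / (2561/250) = 1/5
check: Δy/Fy = (9/4) / (45/4) = 1/5 ✓

α = 1/5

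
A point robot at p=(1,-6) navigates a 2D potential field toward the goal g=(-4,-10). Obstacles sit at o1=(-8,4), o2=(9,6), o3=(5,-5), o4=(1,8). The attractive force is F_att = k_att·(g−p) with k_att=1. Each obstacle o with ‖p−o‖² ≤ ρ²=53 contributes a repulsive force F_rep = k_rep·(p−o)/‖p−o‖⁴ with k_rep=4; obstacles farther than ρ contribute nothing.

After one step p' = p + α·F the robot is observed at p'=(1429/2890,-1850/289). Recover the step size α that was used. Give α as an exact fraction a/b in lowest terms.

α = 1/10

F_att = 1·(g−p) = 1·(-5,-4) = (-5.0000,-4.0000)
o1: d²=181 > ρ²=53 → inactive
o2: d²=208 > ρ²=53 → inactive
o3: d²=17 ≤ ρ²=53; F_rep = 4·(-4,-1)/17² = (-0.0554,-0.0138)
o4: d²=196 > ρ²=53 → inactive
F = F_att + ΣF_rep = (-5.0554,-4.0138)
Δp = p'−p = (-0.5055,-0.4014); α = Δx/Fx = (-1461/2890) / (-1461/289) = 1/10
check: Δy/Fy = (-116/289) / (-1160/289) = 1/10 ✓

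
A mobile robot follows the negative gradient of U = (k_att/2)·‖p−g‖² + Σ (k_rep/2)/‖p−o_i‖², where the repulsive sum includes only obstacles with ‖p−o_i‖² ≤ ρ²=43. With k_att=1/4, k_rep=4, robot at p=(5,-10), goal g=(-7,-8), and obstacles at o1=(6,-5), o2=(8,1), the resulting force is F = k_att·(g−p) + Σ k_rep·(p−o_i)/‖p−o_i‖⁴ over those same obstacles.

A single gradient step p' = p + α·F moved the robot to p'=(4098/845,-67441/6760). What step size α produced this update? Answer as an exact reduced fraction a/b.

F_att = 1/4·(g−p) = 1/4·(-12,2) = (-3.0000,0.5000)
o1: d²=26 ≤ ρ²=43; F_rep = 4·(-1,-5)/26² = (-0.0059,-0.0296)
o2: d²=130 > ρ²=43 → inactive
F = F_att + ΣF_rep = (-3.0059,0.4704)
Δp = p'−p = (-0.1503,0.0235); α = Δx/Fx = (-127/845) / (-508/169) = 1/20
check: Δy/Fy = (159/6760) / (159/338) = 1/20 ✓

α = 1/20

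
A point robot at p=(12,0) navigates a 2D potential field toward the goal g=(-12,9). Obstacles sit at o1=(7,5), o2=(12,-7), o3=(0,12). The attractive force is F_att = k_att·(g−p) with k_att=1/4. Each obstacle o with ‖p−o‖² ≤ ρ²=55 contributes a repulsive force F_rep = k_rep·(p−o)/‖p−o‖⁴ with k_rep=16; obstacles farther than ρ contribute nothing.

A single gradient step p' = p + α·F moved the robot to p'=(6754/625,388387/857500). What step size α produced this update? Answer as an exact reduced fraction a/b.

F_att = 1/4·(g−p) = 1/4·(-24,9) = (-6.0000,2.2500)
o1: d²=50 ≤ ρ²=55; F_rep = 16·(5,-5)/50² = (0.0320,-0.0320)
o2: d²=49 ≤ ρ²=55; F_rep = 16·(0,7)/49² = (0.0000,0.0466)
o3: d²=288 > ρ²=55 → inactive
F = F_att + ΣF_rep = (-5.9680,2.2646)
Δp = p'−p = (-1.1936,0.4529); α = Δx/Fx = (-746/625) / (-746/125) = 1/5
check: Δy/Fy = (388387/857500) / (388387/171500) = 1/5 ✓

α = 1/5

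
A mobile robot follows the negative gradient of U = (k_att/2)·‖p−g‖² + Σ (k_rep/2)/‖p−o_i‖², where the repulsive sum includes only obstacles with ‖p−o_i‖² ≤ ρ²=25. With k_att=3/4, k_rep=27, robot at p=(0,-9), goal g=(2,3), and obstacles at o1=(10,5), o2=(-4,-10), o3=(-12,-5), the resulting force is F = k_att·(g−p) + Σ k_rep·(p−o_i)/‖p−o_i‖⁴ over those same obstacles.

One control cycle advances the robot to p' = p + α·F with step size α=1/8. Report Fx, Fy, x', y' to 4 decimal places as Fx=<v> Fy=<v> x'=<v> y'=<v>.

F_att = 3/4·(g−p) = 3/4·(2,12) = (1.5000,9.0000)
o1: d²=296 > ρ²=25 → inactive
o2: d²=17 ≤ ρ²=25; F_rep = 27·(4,1)/17² = (0.3737,0.0934)
o3: d²=160 > ρ²=25 → inactive
F = F_att + ΣF_rep = (1.8737,9.0934)
p' = p + 1/8·F = (0.2342,-7.8633)

Fx=1.8737 Fy=9.0934 x'=0.2342 y'=-7.8633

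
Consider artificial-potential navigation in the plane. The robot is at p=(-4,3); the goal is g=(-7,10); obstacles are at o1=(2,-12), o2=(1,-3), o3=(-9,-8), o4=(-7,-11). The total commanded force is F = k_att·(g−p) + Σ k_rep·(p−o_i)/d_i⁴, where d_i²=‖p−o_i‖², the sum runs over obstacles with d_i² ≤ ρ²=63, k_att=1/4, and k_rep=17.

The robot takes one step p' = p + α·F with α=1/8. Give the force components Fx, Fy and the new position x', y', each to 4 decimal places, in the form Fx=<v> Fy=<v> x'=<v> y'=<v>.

F_att = 1/4·(g−p) = 1/4·(-3,7) = (-0.7500,1.7500)
o1: d²=261 > ρ²=63 → inactive
o2: d²=61 ≤ ρ²=63; F_rep = 17·(-5,6)/61² = (-0.0228,0.0274)
o3: d²=146 > ρ²=63 → inactive
o4: d²=205 > ρ²=63 → inactive
F = F_att + ΣF_rep = (-0.7728,1.7774)
p' = p + 1/8·F = (-4.0966,3.2222)

Fx=-0.7728 Fy=1.7774 x'=-4.0966 y'=3.2222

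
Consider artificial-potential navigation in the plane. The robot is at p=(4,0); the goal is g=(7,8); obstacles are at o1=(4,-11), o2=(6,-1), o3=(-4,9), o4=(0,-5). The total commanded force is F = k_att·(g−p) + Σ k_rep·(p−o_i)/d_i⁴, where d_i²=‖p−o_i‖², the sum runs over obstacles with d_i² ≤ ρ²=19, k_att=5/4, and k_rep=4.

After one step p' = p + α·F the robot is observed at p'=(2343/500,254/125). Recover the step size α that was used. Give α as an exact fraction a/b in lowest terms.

α = 1/5

F_att = 5/4·(g−p) = 5/4·(3,8) = (3.7500,10.0000)
o1: d²=121 > ρ²=19 → inactive
o2: d²=5 ≤ ρ²=19; F_rep = 4·(-2,1)/5² = (-0.3200,0.1600)
o3: d²=145 > ρ²=19 → inactive
o4: d²=41 > ρ²=19 → inactive
F = F_att + ΣF_rep = (3.4300,10.1600)
Δp = p'−p = (0.6860,2.0320); α = Δx/Fx = (343/500) / (343/100) = 1/5
check: Δy/Fy = (254/125) / (254/25) = 1/5 ✓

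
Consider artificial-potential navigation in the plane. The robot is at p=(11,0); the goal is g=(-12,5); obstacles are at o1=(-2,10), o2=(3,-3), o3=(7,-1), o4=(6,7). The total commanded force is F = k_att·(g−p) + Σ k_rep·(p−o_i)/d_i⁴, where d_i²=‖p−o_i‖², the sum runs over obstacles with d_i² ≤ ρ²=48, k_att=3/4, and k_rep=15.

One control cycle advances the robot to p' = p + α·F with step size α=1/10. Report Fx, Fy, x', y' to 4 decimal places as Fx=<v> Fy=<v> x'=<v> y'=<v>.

F_att = 3/4·(g−p) = 3/4·(-23,5) = (-17.2500,3.7500)
o1: d²=269 > ρ²=48 → inactive
o2: d²=73 > ρ²=48 → inactive
o3: d²=17 ≤ ρ²=48; F_rep = 15·(4,1)/17² = (0.2076,0.0519)
o4: d²=74 > ρ²=48 → inactive
F = F_att + ΣF_rep = (-17.0424,3.8019)
p' = p + 1/10·F = (9.2958,0.3802)

Fx=-17.0424 Fy=3.8019 x'=9.2958 y'=0.3802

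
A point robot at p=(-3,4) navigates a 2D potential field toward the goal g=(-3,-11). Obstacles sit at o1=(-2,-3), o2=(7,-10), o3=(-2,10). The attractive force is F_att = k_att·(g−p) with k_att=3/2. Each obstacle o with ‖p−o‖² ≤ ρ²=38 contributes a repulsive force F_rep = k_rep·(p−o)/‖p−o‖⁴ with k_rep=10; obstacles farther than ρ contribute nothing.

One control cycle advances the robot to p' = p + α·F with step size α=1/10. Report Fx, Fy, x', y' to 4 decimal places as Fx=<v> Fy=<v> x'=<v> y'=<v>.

Fx=-0.0073 Fy=-22.5438 x'=-3.0007 y'=1.7456

F_att = 3/2·(g−p) = 3/2·(0,-15) = (0.0000,-22.5000)
o1: d²=50 > ρ²=38 → inactive
o2: d²=296 > ρ²=38 → inactive
o3: d²=37 ≤ ρ²=38; F_rep = 10·(-1,-6)/37² = (-0.0073,-0.0438)
F = F_att + ΣF_rep = (-0.0073,-22.5438)
p' = p + 1/10·F = (-3.0007,1.7456)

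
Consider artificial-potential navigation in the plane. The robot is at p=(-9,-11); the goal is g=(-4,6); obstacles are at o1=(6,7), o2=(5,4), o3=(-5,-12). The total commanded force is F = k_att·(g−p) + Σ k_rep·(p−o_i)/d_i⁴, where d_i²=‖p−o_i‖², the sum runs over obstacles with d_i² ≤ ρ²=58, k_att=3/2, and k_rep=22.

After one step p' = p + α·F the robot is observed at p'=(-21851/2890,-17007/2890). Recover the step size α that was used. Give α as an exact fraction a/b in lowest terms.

α = 1/5

F_att = 3/2·(g−p) = 3/2·(5,17) = (7.5000,25.5000)
o1: d²=549 > ρ²=58 → inactive
o2: d²=421 > ρ²=58 → inactive
o3: d²=17 ≤ ρ²=58; F_rep = 22·(-4,1)/17² = (-0.3045,0.0761)
F = F_att + ΣF_rep = (7.1955,25.5761)
Δp = p'−p = (1.4391,5.1152); α = Δx/Fx = (4159/2890) / (4159/578) = 1/5
check: Δy/Fy = (14783/2890) / (14783/578) = 1/5 ✓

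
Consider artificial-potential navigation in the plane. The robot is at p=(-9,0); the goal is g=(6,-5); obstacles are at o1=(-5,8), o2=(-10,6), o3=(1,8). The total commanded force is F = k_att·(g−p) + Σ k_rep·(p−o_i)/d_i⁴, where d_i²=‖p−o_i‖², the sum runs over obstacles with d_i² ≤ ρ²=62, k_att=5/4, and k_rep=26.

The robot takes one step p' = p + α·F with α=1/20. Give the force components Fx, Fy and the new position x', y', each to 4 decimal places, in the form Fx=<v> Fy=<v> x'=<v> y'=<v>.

Fx=18.7690 Fy=-6.3640 x'=-8.0616 y'=-0.3182

F_att = 5/4·(g−p) = 5/4·(15,-5) = (18.7500,-6.2500)
o1: d²=80 > ρ²=62 → inactive
o2: d²=37 ≤ ρ²=62; F_rep = 26·(1,-6)/37² = (0.0190,-0.1140)
o3: d²=164 > ρ²=62 → inactive
F = F_att + ΣF_rep = (18.7690,-6.3640)
p' = p + 1/20·F = (-8.0616,-0.3182)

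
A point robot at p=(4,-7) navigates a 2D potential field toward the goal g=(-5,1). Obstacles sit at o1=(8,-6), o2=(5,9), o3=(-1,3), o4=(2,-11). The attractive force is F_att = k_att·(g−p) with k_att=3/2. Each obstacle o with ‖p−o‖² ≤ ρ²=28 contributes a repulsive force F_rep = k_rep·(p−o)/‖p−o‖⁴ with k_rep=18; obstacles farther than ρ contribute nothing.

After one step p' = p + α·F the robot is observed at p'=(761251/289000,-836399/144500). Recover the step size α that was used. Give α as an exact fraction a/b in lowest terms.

α = 1/10

F_att = 3/2·(g−p) = 3/2·(-9,8) = (-13.5000,12.0000)
o1: d²=17 ≤ ρ²=28; F_rep = 18·(-4,-1)/17² = (-0.2491,-0.0623)
o2: d²=257 > ρ²=28 → inactive
o3: d²=125 > ρ²=28 → inactive
o4: d²=20 ≤ ρ²=28; F_rep = 18·(2,4)/20² = (0.0900,0.1800)
F = F_att + ΣF_rep = (-13.6591,12.1177)
Δp = p'−p = (-1.3659,1.2118); α = Δx/Fx = (-394749/289000) / (-394749/28900) = 1/10
check: Δy/Fy = (175101/144500) / (175101/14450) = 1/10 ✓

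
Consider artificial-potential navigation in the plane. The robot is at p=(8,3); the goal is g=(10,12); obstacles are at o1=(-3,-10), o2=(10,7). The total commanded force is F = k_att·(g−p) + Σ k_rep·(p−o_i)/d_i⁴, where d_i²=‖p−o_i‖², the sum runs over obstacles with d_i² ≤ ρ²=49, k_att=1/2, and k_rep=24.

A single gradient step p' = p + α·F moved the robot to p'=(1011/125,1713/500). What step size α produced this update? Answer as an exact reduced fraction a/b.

α = 1/10

F_att = 1/2·(g−p) = 1/2·(2,9) = (1.0000,4.5000)
o1: d²=290 > ρ²=49 → inactive
o2: d²=20 ≤ ρ²=49; F_rep = 24·(-2,-4)/20² = (-0.1200,-0.2400)
F = F_att + ΣF_rep = (0.8800,4.2600)
Δp = p'−p = (0.0880,0.4260); α = Δx/Fx = (11/125) / (22/25) = 1/10
check: Δy/Fy = (213/500) / (213/50) = 1/10 ✓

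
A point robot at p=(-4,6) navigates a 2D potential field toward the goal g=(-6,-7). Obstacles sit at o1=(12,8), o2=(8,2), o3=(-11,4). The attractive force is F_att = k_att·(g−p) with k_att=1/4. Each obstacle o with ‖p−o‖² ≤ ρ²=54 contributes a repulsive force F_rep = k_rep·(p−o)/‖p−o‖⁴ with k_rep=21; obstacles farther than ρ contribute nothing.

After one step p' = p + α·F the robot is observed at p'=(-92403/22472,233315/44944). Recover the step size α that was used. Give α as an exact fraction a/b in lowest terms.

F_att = 1/4·(g−p) = 1/4·(-2,-13) = (-0.5000,-3.2500)
o1: d²=260 > ρ²=54 → inactive
o2: d²=160 > ρ²=54 → inactive
o3: d²=53 ≤ ρ²=54; F_rep = 21·(7,2)/53² = (0.0523,0.0150)
F = F_att + ΣF_rep = (-0.4477,-3.2350)
Δp = p'−p = (-0.1119,-0.8088); α = Δx/Fx = (-2515/22472) / (-2515/5618) = 1/4
check: Δy/Fy = (-36349/44944) / (-36349/11236) = 1/4 ✓

α = 1/4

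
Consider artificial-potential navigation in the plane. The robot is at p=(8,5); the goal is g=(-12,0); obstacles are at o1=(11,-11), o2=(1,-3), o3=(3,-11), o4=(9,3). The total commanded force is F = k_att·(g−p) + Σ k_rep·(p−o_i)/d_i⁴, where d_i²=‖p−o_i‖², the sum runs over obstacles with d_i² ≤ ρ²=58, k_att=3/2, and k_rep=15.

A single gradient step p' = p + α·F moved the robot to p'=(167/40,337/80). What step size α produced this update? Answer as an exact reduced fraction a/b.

α = 1/8

F_att = 3/2·(g−p) = 3/2·(-20,-5) = (-30.0000,-7.5000)
o1: d²=265 > ρ²=58 → inactive
o2: d²=113 > ρ²=58 → inactive
o3: d²=281 > ρ²=58 → inactive
o4: d²=5 ≤ ρ²=58; F_rep = 15·(-1,2)/5² = (-0.6000,1.2000)
F = F_att + ΣF_rep = (-30.6000,-6.3000)
Δp = p'−p = (-3.8250,-0.7875); α = Δx/Fx = (-153/40) / (-153/5) = 1/8
check: Δy/Fy = (-63/80) / (-63/10) = 1/8 ✓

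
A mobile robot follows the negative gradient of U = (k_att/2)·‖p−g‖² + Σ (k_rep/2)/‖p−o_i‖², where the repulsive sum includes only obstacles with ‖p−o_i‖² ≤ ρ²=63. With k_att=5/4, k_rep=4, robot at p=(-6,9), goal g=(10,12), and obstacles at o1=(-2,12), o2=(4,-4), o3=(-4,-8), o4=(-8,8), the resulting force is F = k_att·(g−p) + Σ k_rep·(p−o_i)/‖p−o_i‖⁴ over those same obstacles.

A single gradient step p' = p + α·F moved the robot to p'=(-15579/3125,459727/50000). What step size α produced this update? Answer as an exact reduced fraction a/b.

F_att = 5/4·(g−p) = 5/4·(16,3) = (20.0000,3.7500)
o1: d²=25 ≤ ρ²=63; F_rep = 4·(-4,-3)/25² = (-0.0256,-0.0192)
o2: d²=269 > ρ²=63 → inactive
o3: d²=293 > ρ²=63 → inactive
o4: d²=5 ≤ ρ²=63; F_rep = 4·(2,1)/5² = (0.3200,0.1600)
F = F_att + ΣF_rep = (20.2944,3.8908)
Δp = p'−p = (1.0147,0.1945); α = Δx/Fx = (3171/3125) / (12684/625) = 1/20
check: Δy/Fy = (9727/50000) / (9727/2500) = 1/20 ✓

α = 1/20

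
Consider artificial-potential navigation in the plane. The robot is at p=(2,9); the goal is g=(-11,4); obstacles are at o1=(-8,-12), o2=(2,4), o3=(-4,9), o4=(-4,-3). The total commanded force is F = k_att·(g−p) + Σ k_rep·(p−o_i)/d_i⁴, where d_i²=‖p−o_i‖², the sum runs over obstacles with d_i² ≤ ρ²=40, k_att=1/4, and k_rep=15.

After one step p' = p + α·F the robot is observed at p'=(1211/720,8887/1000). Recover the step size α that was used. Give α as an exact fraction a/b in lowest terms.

α = 1/10

F_att = 1/4·(g−p) = 1/4·(-13,-5) = (-3.2500,-1.2500)
o1: d²=541 > ρ²=40 → inactive
o2: d²=25 ≤ ρ²=40; F_rep = 15·(0,5)/25² = (0.0000,0.1200)
o3: d²=36 ≤ ρ²=40; F_rep = 15·(6,0)/36² = (0.0694,0.0000)
o4: d²=180 > ρ²=40 → inactive
F = F_att + ΣF_rep = (-3.1806,-1.1300)
Δp = p'−p = (-0.3181,-0.1130); α = Δx/Fx = (-229/720) / (-229/72) = 1/10
check: Δy/Fy = (-113/1000) / (-113/100) = 1/10 ✓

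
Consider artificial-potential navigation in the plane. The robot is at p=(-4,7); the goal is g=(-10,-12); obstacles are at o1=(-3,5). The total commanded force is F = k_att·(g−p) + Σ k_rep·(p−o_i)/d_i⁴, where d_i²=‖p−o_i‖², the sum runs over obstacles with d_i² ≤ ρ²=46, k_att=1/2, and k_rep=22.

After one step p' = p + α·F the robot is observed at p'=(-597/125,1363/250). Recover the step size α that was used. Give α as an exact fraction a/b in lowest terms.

α = 1/5

F_att = 1/2·(g−p) = 1/2·(-6,-19) = (-3.0000,-9.5000)
o1: d²=5 ≤ ρ²=46; F_rep = 22·(-1,2)/5² = (-0.8800,1.7600)
F = F_att + ΣF_rep = (-3.8800,-7.7400)
Δp = p'−p = (-0.7760,-1.5480); α = Δx/Fx = (-97/125) / (-97/25) = 1/5
check: Δy/Fy = (-387/250) / (-387/50) = 1/5 ✓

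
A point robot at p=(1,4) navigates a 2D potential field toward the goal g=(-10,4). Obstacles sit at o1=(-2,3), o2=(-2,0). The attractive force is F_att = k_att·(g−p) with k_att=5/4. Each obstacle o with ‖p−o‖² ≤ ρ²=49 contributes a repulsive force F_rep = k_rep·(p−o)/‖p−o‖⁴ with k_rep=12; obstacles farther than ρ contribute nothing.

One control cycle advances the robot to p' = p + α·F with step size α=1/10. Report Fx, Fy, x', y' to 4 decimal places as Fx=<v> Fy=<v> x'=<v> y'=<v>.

F_att = 5/4·(g−p) = 5/4·(-11,0) = (-13.7500,0.0000)
o1: d²=10 ≤ ρ²=49; F_rep = 12·(3,1)/10² = (0.3600,0.1200)
o2: d²=25 ≤ ρ²=49; F_rep = 12·(3,4)/25² = (0.0576,0.0768)
F = F_att + ΣF_rep = (-13.3324,0.1968)
p' = p + 1/10·F = (-0.3332,4.0197)

Fx=-13.3324 Fy=0.1968 x'=-0.3332 y'=4.0197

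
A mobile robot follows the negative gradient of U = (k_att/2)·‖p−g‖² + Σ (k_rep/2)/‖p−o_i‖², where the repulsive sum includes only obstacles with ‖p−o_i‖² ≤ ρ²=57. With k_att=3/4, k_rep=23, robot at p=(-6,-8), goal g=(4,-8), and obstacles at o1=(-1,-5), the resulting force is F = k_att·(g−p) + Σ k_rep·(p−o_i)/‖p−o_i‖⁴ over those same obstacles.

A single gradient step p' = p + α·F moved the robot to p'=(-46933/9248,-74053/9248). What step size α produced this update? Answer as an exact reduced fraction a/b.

F_att = 3/4·(g−p) = 3/4·(10,0) = (7.5000,0.0000)
o1: d²=34 ≤ ρ²=57; F_rep = 23·(-5,-3)/34² = (-0.0995,-0.0597)
F = F_att + ΣF_rep = (7.4005,-0.0597)
Δp = p'−p = (0.9251,-0.0075); α = Δx/Fx = (8555/9248) / (8555/1156) = 1/8
check: Δy/Fy = (-69/9248) / (-69/1156) = 1/8 ✓

α = 1/8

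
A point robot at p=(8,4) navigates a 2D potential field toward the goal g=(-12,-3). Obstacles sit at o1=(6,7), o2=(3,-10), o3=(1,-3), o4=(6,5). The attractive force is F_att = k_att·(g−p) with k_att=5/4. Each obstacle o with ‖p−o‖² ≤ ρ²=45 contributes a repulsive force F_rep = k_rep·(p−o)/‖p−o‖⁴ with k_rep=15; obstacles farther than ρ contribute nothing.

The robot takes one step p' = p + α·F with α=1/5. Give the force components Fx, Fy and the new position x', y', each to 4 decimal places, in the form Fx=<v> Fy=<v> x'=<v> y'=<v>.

Fx=-23.6225 Fy=-9.6163 x'=3.2755 y'=2.0767

F_att = 5/4·(g−p) = 5/4·(-20,-7) = (-25.0000,-8.7500)
o1: d²=13 ≤ ρ²=45; F_rep = 15·(2,-3)/13² = (0.1775,-0.2663)
o2: d²=221 > ρ²=45 → inactive
o3: d²=98 > ρ²=45 → inactive
o4: d²=5 ≤ ρ²=45; F_rep = 15·(2,-1)/5² = (1.2000,-0.6000)
F = F_att + ΣF_rep = (-23.6225,-9.6163)
p' = p + 1/5·F = (3.2755,2.0767)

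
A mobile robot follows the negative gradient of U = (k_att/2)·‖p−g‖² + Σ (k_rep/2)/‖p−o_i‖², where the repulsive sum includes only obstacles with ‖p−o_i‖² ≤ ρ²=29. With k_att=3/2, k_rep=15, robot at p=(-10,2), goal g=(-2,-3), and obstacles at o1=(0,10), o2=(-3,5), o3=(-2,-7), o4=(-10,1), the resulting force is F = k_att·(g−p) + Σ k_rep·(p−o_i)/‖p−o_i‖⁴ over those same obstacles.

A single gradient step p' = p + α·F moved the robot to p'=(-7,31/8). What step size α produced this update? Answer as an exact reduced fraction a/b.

α = 1/4

F_att = 3/2·(g−p) = 3/2·(8,-5) = (12.0000,-7.5000)
o1: d²=164 > ρ²=29 → inactive
o2: d²=58 > ρ²=29 → inactive
o3: d²=145 > ρ²=29 → inactive
o4: d²=1 ≤ ρ²=29; F_rep = 15·(0,1)/1² = (0.0000,15.0000)
F = F_att + ΣF_rep = (12.0000,7.5000)
Δp = p'−p = (3.0000,1.8750); α = Δx/Fx = (3) / (12) = 1/4
check: Δy/Fy = (15/8) / (15/2) = 1/4 ✓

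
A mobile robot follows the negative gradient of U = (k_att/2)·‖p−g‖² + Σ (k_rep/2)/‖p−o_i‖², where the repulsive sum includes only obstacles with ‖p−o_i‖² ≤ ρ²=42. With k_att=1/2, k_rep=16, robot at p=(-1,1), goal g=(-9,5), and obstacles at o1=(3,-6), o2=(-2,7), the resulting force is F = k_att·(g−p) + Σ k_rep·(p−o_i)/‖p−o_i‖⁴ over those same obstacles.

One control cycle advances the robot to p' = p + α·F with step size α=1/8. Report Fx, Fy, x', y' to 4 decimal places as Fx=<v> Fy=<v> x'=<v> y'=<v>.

Fx=-3.9883 Fy=1.9299 x'=-1.4985 y'=1.2412

F_att = 1/2·(g−p) = 1/2·(-8,4) = (-4.0000,2.0000)
o1: d²=65 > ρ²=42 → inactive
o2: d²=37 ≤ ρ²=42; F_rep = 16·(1,-6)/37² = (0.0117,-0.0701)
F = F_att + ΣF_rep = (-3.9883,1.9299)
p' = p + 1/8·F = (-1.4985,1.2412)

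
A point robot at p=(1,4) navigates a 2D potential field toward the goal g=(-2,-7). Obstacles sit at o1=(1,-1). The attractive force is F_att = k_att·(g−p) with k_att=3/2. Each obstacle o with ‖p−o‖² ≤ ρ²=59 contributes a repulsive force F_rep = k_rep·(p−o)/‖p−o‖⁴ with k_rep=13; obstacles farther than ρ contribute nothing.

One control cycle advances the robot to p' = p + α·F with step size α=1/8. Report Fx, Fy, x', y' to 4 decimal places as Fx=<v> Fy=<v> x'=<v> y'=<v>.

F_att = 3/2·(g−p) = 3/2·(-3,-11) = (-4.5000,-16.5000)
o1: d²=25 ≤ ρ²=59; F_rep = 13·(0,5)/25² = (0.0000,0.1040)
F = F_att + ΣF_rep = (-4.5000,-16.3960)
p' = p + 1/8·F = (0.4375,1.9505)

Fx=-4.5000 Fy=-16.3960 x'=0.4375 y'=1.9505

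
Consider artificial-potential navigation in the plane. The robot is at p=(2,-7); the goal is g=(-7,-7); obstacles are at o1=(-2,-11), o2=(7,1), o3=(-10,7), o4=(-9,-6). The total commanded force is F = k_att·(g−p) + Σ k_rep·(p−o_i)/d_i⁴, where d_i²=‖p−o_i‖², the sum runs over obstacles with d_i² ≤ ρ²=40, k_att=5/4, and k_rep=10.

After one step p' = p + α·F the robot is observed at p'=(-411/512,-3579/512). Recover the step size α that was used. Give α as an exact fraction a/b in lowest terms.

α = 1/4

F_att = 5/4·(g−p) = 5/4·(-9,0) = (-11.2500,0.0000)
o1: d²=32 ≤ ρ²=40; F_rep = 10·(4,4)/32² = (0.0391,0.0391)
o2: d²=89 > ρ²=40 → inactive
o3: d²=340 > ρ²=40 → inactive
o4: d²=122 > ρ²=40 → inactive
F = F_att + ΣF_rep = (-11.2109,0.0391)
Δp = p'−p = (-2.8027,0.0098); α = Δx/Fx = (-1435/512) / (-1435/128) = 1/4
check: Δy/Fy = (5/512) / (5/128) = 1/4 ✓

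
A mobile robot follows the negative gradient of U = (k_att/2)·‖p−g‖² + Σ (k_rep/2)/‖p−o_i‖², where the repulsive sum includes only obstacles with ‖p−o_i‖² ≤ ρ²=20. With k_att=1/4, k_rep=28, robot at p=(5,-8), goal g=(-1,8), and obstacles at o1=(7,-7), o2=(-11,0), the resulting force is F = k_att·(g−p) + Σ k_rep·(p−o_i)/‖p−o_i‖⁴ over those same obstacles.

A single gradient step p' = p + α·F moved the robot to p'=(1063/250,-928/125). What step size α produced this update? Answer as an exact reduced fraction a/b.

α = 1/5

F_att = 1/4·(g−p) = 1/4·(-6,16) = (-1.5000,4.0000)
o1: d²=5 ≤ ρ²=20; F_rep = 28·(-2,-1)/5² = (-2.2400,-1.1200)
o2: d²=320 > ρ²=20 → inactive
F = F_att + ΣF_rep = (-3.7400,2.8800)
Δp = p'−p = (-0.7480,0.5760); α = Δx/Fx = (-187/250) / (-187/50) = 1/5
check: Δy/Fy = (72/125) / (72/25) = 1/5 ✓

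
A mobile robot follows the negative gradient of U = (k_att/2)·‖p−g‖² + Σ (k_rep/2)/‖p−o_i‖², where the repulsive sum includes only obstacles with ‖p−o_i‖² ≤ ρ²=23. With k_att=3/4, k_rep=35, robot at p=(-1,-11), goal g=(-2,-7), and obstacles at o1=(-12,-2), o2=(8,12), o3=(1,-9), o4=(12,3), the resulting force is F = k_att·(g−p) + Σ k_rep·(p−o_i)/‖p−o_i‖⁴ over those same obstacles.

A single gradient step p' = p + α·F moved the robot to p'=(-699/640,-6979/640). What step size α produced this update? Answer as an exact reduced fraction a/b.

F_att = 3/4·(g−p) = 3/4·(-1,4) = (-0.7500,3.0000)
o1: d²=202 > ρ²=23 → inactive
o2: d²=610 > ρ²=23 → inactive
o3: d²=8 ≤ ρ²=23; F_rep = 35·(-2,-2)/8² = (-1.0938,-1.0938)
o4: d²=365 > ρ²=23 → inactive
F = F_att + ΣF_rep = (-1.8438,1.9062)
Δp = p'−p = (-0.0922,0.0953); α = Δx/Fx = (-59/640) / (-59/32) = 1/20
check: Δy/Fy = (61/640) / (61/32) = 1/20 ✓

α = 1/20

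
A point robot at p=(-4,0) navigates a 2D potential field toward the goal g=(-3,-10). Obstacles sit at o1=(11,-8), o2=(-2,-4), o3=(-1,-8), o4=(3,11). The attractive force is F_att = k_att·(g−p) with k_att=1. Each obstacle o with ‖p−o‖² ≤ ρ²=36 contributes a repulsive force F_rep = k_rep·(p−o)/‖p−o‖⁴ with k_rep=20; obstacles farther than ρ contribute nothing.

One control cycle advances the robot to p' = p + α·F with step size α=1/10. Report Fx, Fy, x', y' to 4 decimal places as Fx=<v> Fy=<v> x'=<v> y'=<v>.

F_att = 1·(g−p) = 1·(1,-10) = (1.0000,-10.0000)
o1: d²=289 > ρ²=36 → inactive
o2: d²=20 ≤ ρ²=36; F_rep = 20·(-2,4)/20² = (-0.1000,0.2000)
o3: d²=73 > ρ²=36 → inactive
o4: d²=170 > ρ²=36 → inactive
F = F_att + ΣF_rep = (0.9000,-9.8000)
p' = p + 1/10·F = (-3.9100,-0.9800)

Fx=0.9000 Fy=-9.8000 x'=-3.9100 y'=-0.9800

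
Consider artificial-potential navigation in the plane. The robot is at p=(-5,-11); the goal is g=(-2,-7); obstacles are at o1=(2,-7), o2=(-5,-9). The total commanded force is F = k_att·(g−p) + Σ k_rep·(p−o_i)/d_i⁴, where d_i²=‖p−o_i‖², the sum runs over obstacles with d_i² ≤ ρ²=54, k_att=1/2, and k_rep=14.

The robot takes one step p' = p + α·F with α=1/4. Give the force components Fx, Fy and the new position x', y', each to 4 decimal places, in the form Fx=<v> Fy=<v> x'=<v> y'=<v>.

Fx=1.5000 Fy=0.2500 x'=-4.6250 y'=-10.9375

F_att = 1/2·(g−p) = 1/2·(3,4) = (1.5000,2.0000)
o1: d²=65 > ρ²=54 → inactive
o2: d²=4 ≤ ρ²=54; F_rep = 14·(0,-2)/4² = (0.0000,-1.7500)
F = F_att + ΣF_rep = (1.5000,0.2500)
p' = p + 1/4·F = (-4.6250,-10.9375)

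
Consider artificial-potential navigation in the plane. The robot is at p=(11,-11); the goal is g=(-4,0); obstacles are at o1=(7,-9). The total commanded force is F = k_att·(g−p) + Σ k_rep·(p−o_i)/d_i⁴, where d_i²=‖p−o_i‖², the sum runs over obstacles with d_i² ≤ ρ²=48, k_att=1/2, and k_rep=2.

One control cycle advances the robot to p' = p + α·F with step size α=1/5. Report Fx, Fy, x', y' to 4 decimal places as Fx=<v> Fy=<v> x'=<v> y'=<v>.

F_att = 1/2·(g−p) = 1/2·(-15,11) = (-7.5000,5.5000)
o1: d²=20 ≤ ρ²=48; F_rep = 2·(4,-2)/20² = (0.0200,-0.0100)
F = F_att + ΣF_rep = (-7.4800,5.4900)
p' = p + 1/5·F = (9.5040,-9.9020)

Fx=-7.4800 Fy=5.4900 x'=9.5040 y'=-9.9020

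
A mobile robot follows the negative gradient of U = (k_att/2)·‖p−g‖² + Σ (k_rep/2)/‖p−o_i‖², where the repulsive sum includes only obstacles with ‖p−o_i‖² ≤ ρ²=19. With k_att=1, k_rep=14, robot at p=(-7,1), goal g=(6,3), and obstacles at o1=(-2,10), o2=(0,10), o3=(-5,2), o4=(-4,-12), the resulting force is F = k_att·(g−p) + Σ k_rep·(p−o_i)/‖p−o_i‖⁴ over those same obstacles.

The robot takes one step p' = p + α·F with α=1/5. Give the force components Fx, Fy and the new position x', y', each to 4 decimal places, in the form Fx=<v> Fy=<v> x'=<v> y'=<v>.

F_att = 1·(g−p) = 1·(13,2) = (13.0000,2.0000)
o1: d²=106 > ρ²=19 → inactive
o2: d²=130 > ρ²=19 → inactive
o3: d²=5 ≤ ρ²=19; F_rep = 14·(-2,-1)/5² = (-1.1200,-0.5600)
o4: d²=178 > ρ²=19 → inactive
F = F_att + ΣF_rep = (11.8800,1.4400)
p' = p + 1/5·F = (-4.6240,1.2880)

Fx=11.8800 Fy=1.4400 x'=-4.6240 y'=1.2880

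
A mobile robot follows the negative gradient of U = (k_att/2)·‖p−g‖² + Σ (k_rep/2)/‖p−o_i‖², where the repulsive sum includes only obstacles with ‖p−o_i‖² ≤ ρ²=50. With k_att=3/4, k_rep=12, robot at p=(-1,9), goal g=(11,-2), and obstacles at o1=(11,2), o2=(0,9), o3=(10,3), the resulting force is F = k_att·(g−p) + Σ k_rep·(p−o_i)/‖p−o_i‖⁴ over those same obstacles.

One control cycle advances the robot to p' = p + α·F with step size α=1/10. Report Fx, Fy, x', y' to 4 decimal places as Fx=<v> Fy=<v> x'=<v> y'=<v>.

F_att = 3/4·(g−p) = 3/4·(12,-11) = (9.0000,-8.2500)
o1: d²=193 > ρ²=50 → inactive
o2: d²=1 ≤ ρ²=50; F_rep = 12·(-1,0)/1² = (-12.0000,0.0000)
o3: d²=157 > ρ²=50 → inactive
F = F_att + ΣF_rep = (-3.0000,-8.2500)
p' = p + 1/10·F = (-1.3000,8.1750)

Fx=-3.0000 Fy=-8.2500 x'=-1.3000 y'=8.1750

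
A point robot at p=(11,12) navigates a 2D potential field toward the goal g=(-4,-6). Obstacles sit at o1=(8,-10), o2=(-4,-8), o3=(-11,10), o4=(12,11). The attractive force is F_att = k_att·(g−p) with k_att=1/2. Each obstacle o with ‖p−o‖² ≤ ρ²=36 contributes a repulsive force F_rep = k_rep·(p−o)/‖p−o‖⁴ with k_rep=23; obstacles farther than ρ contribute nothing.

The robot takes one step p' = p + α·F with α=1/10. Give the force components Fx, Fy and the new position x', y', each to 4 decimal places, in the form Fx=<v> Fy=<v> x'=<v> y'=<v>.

F_att = 1/2·(g−p) = 1/2·(-15,-18) = (-7.5000,-9.0000)
o1: d²=493 > ρ²=36 → inactive
o2: d²=625 > ρ²=36 → inactive
o3: d²=488 > ρ²=36 → inactive
o4: d²=2 ≤ ρ²=36; F_rep = 23·(-1,1)/2² = (-5.7500,5.7500)
F = F_att + ΣF_rep = (-13.2500,-3.2500)
p' = p + 1/10·F = (9.6750,11.6750)

Fx=-13.2500 Fy=-3.2500 x'=9.6750 y'=11.6750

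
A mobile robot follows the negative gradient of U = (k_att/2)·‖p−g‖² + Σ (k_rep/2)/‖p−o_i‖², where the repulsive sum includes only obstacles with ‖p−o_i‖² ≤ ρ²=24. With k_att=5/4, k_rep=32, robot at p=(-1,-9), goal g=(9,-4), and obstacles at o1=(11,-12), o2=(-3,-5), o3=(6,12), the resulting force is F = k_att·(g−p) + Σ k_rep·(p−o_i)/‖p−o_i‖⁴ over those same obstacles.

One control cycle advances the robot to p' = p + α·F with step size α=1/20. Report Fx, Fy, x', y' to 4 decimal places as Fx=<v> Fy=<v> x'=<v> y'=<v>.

Fx=12.6600 Fy=5.9300 x'=-0.3670 y'=-8.7035

F_att = 5/4·(g−p) = 5/4·(10,5) = (12.5000,6.2500)
o1: d²=153 > ρ²=24 → inactive
o2: d²=20 ≤ ρ²=24; F_rep = 32·(2,-4)/20² = (0.1600,-0.3200)
o3: d²=490 > ρ²=24 → inactive
F = F_att + ΣF_rep = (12.6600,5.9300)
p' = p + 1/20·F = (-0.3670,-8.7035)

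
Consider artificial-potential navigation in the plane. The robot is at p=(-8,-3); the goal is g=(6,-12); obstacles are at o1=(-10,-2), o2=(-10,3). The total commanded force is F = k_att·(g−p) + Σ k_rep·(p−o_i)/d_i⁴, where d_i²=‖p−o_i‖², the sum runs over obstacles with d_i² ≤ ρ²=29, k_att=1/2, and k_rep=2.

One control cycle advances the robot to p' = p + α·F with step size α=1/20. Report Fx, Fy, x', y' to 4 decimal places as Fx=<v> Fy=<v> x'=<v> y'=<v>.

Fx=7.1600 Fy=-4.5800 x'=-7.6420 y'=-3.2290

F_att = 1/2·(g−p) = 1/2·(14,-9) = (7.0000,-4.5000)
o1: d²=5 ≤ ρ²=29; F_rep = 2·(2,-1)/5² = (0.1600,-0.0800)
o2: d²=40 > ρ²=29 → inactive
F = F_att + ΣF_rep = (7.1600,-4.5800)
p' = p + 1/20·F = (-7.6420,-3.2290)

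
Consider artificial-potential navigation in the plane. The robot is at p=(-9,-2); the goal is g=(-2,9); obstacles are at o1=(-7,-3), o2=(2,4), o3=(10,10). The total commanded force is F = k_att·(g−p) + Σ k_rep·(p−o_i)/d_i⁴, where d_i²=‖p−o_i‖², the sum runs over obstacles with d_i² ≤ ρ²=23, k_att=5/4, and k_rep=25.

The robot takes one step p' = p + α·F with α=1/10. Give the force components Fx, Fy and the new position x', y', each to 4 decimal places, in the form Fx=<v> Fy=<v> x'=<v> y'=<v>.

F_att = 5/4·(g−p) = 5/4·(7,11) = (8.7500,13.7500)
o1: d²=5 ≤ ρ²=23; F_rep = 25·(-2,1)/5² = (-2.0000,1.0000)
o2: d²=157 > ρ²=23 → inactive
o3: d²=505 > ρ²=23 → inactive
F = F_att + ΣF_rep = (6.7500,14.7500)
p' = p + 1/10·F = (-8.3250,-0.5250)

Fx=6.7500 Fy=14.7500 x'=-8.3250 y'=-0.5250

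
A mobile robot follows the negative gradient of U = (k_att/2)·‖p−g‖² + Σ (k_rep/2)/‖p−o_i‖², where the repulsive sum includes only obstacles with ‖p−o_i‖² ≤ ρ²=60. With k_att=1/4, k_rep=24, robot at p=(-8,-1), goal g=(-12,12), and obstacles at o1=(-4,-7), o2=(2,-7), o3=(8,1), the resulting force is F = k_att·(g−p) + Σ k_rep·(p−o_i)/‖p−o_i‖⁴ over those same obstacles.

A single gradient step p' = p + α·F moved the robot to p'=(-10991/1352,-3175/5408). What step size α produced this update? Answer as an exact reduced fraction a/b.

F_att = 1/4·(g−p) = 1/4·(-4,13) = (-1.0000,3.2500)
o1: d²=52 ≤ ρ²=60; F_rep = 24·(-4,6)/52² = (-0.0355,0.0533)
o2: d²=136 > ρ²=60 → inactive
o3: d²=260 > ρ²=60 → inactive
F = F_att + ΣF_rep = (-1.0355,3.3033)
Δp = p'−p = (-0.1294,0.4129); α = Δx/Fx = (-175/1352) / (-175/169) = 1/8
check: Δy/Fy = (2233/5408) / (2233/676) = 1/8 ✓

α = 1/8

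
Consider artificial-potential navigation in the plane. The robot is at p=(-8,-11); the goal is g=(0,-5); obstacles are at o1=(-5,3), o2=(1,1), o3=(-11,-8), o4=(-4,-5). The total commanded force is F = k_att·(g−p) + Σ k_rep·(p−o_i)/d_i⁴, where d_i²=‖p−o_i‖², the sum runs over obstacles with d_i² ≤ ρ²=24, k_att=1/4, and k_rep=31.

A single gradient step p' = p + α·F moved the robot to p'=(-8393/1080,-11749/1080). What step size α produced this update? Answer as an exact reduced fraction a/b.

F_att = 1/4·(g−p) = 1/4·(8,6) = (2.0000,1.5000)
o1: d²=205 > ρ²=24 → inactive
o2: d²=225 > ρ²=24 → inactive
o3: d²=18 ≤ ρ²=24; F_rep = 31·(3,-3)/18² = (0.2870,-0.2870)
o4: d²=52 > ρ²=24 → inactive
F = F_att + ΣF_rep = (2.2870,1.2130)
Δp = p'−p = (0.2287,0.1213); α = Δx/Fx = (247/1080) / (247/108) = 1/10
check: Δy/Fy = (131/1080) / (131/108) = 1/10 ✓

α = 1/10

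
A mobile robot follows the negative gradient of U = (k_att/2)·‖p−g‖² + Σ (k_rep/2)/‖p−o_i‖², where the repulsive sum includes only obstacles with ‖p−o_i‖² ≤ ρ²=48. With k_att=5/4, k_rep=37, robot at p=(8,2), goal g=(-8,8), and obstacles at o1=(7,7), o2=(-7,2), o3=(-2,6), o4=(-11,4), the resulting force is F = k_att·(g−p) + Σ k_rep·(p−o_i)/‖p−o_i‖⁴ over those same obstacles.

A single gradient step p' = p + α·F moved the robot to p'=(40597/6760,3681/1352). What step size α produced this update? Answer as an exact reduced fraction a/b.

α = 1/10

F_att = 5/4·(g−p) = 5/4·(-16,6) = (-20.0000,7.5000)
o1: d²=26 ≤ ρ²=48; F_rep = 37·(1,-5)/26² = (0.0547,-0.2737)
o2: d²=225 > ρ²=48 → inactive
o3: d²=116 > ρ²=48 → inactive
o4: d²=365 > ρ²=48 → inactive
F = F_att + ΣF_rep = (-19.9453,7.2263)
Δp = p'−p = (-1.9945,0.7226); α = Δx/Fx = (-13483/6760) / (-13483/676) = 1/10
check: Δy/Fy = (977/1352) / (4885/676) = 1/10 ✓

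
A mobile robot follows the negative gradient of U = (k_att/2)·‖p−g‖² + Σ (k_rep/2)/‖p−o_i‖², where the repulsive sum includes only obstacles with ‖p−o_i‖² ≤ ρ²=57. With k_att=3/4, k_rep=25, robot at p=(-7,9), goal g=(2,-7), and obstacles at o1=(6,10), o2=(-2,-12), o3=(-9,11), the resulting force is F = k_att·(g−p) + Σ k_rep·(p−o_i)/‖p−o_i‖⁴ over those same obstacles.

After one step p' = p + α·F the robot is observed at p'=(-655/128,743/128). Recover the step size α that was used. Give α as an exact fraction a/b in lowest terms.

α = 1/4

F_att = 3/4·(g−p) = 3/4·(9,-16) = (6.7500,-12.0000)
o1: d²=170 > ρ²=57 → inactive
o2: d²=466 > ρ²=57 → inactive
o3: d²=8 ≤ ρ²=57; F_rep = 25·(2,-2)/8² = (0.7812,-0.7812)
F = F_att + ΣF_rep = (7.5312,-12.7812)
Δp = p'−p = (1.8828,-3.1953); α = Δx/Fx = (241/128) / (241/32) = 1/4
check: Δy/Fy = (-409/128) / (-409/32) = 1/4 ✓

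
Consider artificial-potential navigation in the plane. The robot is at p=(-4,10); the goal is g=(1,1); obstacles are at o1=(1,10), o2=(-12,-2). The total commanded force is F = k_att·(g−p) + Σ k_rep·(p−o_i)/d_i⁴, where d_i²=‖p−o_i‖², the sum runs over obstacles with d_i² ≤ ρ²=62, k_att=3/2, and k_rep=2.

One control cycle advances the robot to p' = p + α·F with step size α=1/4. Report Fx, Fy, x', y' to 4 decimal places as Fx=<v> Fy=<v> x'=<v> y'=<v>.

Fx=7.4840 Fy=-13.5000 x'=-2.1290 y'=6.6250

F_att = 3/2·(g−p) = 3/2·(5,-9) = (7.5000,-13.5000)
o1: d²=25 ≤ ρ²=62; F_rep = 2·(-5,0)/25² = (-0.0160,0.0000)
o2: d²=208 > ρ²=62 → inactive
F = F_att + ΣF_rep = (7.4840,-13.5000)
p' = p + 1/4·F = (-2.1290,6.6250)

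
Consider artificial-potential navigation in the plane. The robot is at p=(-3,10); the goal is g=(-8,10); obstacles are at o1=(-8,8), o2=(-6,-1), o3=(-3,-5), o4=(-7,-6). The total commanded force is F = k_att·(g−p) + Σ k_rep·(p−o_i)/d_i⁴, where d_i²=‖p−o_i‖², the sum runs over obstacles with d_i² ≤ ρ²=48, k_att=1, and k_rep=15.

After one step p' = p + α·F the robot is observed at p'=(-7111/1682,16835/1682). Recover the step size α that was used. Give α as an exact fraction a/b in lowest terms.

α = 1/4

F_att = 1·(g−p) = 1·(-5,0) = (-5.0000,0.0000)
o1: d²=29 ≤ ρ²=48; F_rep = 15·(5,2)/29² = (0.0892,0.0357)
o2: d²=130 > ρ²=48 → inactive
o3: d²=225 > ρ²=48 → inactive
o4: d²=272 > ρ²=48 → inactive
F = F_att + ΣF_rep = (-4.9108,0.0357)
Δp = p'−p = (-1.2277,0.0089); α = Δx/Fx = (-2065/1682) / (-4130/841) = 1/4
check: Δy/Fy = (15/1682) / (30/841) = 1/4 ✓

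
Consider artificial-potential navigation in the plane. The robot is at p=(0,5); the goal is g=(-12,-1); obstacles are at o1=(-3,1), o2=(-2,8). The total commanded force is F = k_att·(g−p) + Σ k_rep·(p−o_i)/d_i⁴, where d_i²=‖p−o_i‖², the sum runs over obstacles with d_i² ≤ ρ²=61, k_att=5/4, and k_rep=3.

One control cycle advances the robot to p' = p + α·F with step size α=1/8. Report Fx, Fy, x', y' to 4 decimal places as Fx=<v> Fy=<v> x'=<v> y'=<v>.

F_att = 5/4·(g−p) = 5/4·(-12,-6) = (-15.0000,-7.5000)
o1: d²=25 ≤ ρ²=61; F_rep = 3·(3,4)/25² = (0.0144,0.0192)
o2: d²=13 ≤ ρ²=61; F_rep = 3·(2,-3)/13² = (0.0355,-0.0533)
F = F_att + ΣF_rep = (-14.9501,-7.5341)
p' = p + 1/8·F = (-1.8688,4.0582)

Fx=-14.9501 Fy=-7.5341 x'=-1.8688 y'=4.0582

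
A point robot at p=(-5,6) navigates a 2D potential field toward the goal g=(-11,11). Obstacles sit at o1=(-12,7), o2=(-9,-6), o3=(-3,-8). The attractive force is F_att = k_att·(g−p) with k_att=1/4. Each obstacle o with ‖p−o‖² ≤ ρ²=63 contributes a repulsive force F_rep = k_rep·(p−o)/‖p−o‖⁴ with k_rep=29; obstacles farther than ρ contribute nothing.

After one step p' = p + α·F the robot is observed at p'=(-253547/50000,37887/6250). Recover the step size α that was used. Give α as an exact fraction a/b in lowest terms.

α = 1/20

F_att = 1/4·(g−p) = 1/4·(-6,5) = (-1.5000,1.2500)
o1: d²=50 ≤ ρ²=63; F_rep = 29·(7,-1)/50² = (0.0812,-0.0116)
o2: d²=160 > ρ²=63 → inactive
o3: d²=200 > ρ²=63 → inactive
F = F_att + ΣF_rep = (-1.4188,1.2384)
Δp = p'−p = (-0.0709,0.0619); α = Δx/Fx = (-3547/50000) / (-3547/2500) = 1/20
check: Δy/Fy = (387/6250) / (774/625) = 1/20 ✓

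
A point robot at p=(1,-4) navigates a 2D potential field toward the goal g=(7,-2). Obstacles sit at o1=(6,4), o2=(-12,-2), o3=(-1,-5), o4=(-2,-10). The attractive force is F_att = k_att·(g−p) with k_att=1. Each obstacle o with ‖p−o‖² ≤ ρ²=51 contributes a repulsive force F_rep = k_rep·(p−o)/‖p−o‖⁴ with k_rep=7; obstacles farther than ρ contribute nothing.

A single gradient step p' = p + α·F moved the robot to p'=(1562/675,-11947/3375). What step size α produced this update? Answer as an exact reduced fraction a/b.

α = 1/5

F_att = 1·(g−p) = 1·(6,2) = (6.0000,2.0000)
o1: d²=89 > ρ²=51 → inactive
o2: d²=173 > ρ²=51 → inactive
o3: d²=5 ≤ ρ²=51; F_rep = 7·(2,1)/5² = (0.5600,0.2800)
o4: d²=45 ≤ ρ²=51; F_rep = 7·(3,6)/45² = (0.0104,0.0207)
F = F_att + ΣF_rep = (6.5704,2.3007)
Δp = p'−p = (1.3141,0.4601); α = Δx/Fx = (887/675) / (887/135) = 1/5
check: Δy/Fy = (1553/3375) / (1553/675) = 1/5 ✓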